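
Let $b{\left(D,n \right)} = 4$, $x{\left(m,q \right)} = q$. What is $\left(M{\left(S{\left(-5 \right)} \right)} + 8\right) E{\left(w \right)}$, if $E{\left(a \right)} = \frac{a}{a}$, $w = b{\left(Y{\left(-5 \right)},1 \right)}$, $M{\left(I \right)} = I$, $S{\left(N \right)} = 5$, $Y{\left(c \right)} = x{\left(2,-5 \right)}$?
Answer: $13$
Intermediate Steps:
$Y{\left(c \right)} = -5$
$w = 4$
$E{\left(a \right)} = 1$
$\left(M{\left(S{\left(-5 \right)} \right)} + 8\right) E{\left(w \right)} = \left(5 + 8\right) 1 = 13 \cdot 1 = 13$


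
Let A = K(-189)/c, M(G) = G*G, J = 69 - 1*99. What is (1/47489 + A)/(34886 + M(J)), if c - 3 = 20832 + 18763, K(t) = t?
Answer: -687371/5176498364284 ≈ -1.3279e-7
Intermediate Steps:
c = 39598 (c = 3 + (20832 + 18763) = 3 + 39595 = 39598)
J = -30 (J = 69 - 99 = -30)
M(G) = G**2
A = -189/39598 ≈ -0.0047730
(1/47489 + A)/(34886 + M(J)) = (1/47489 - 189/39598)/(34886 + (-30)**2) = (1/47489 - 189/39598)/(34886 + 900) = -687371/144651494/35786 = -687371/144651494*1/35786 = -687371/5176498364284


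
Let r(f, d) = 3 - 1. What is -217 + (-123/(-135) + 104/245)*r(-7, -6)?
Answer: -94519/441 ≈ -214.33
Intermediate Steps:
r(f, d) = 2
-217 + (-123/(-135) + 104/245)*r(-7, -6) = -217 + (-123/(-135) + 104/245)*2 = -217 + (-123*(-1/135) + 104*(1/245))*2 = -217 + (41/45 + 104/245)*2 = -217 + (589/441)*2 = -217 + 1178/441 = -94519/441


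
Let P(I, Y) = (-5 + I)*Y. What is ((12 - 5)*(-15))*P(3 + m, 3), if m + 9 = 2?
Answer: 2835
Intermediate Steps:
m = -7 (m = -9 + 2 = -7)
P(I, Y) = Y*(-5 + I)
((12 - 5)*(-15))*P(3 + m, 3) = ((12 - 5)*(-15))*(3*(-5 + (3 - 7))) = (7*(-15))*(3*(-5 - 4)) = -315*(-9) = -105*(-27) = 2835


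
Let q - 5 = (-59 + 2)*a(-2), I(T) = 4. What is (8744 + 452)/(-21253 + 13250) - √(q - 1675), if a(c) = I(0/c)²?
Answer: -9196/8003 - I*√2582 ≈ -1.1491 - 50.813*I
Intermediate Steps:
a(c) = 16 (a(c) = 4² = 16)
q = -907 (q = 5 + (-59 + 2)*16 = 5 - 57*16 = 5 - 912 = -907)
(8744 + 452)/(-21253 + 13250) - √(q - 1675) = (8744 + 452)/(-21253 + 13250) - √(-907 - 1675) = 9196/(-8003) - √(-2582) = 9196*(-1/8003) - I*√2582 = -9196/8003 - I*√2582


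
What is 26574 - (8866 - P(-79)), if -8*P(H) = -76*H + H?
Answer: 135739/8 ≈ 16967.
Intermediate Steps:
P(H) = 75*H/8 (P(H) = -(-76*H + H)/8 = -(-75)*H/8 = 75*H/8)
26574 - (8866 - P(-79)) = 26574 - (8866 - 75*(-79)/8) = 26574 - (8866 - 1*(-5925/8)) = 26574 - (8866 + 5925/8) = 26574 - 1*76853/8 = 26574 - 76853/8 = 135739/8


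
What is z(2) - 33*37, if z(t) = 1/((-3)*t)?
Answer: -7327/6 ≈ -1221.2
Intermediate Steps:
z(t) = -1/(3*t)
z(2) - 33*37 = -⅓/2 - 33*37 = -⅓*½ - 1221 = -⅙ - 1221 = -7327/6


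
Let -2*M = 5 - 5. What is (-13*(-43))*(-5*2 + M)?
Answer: -5590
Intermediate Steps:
M = 0 (M = -(5 - 5)/2 = -½*0 = 0)
(-13*(-43))*(-5*2 + M) = (-13*(-43))*(-5*2 + 0) = 559*(-10 + 0) = 559*(-10) = -5590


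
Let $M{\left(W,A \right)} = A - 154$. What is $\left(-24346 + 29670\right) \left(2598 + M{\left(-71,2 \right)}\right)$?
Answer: $13022504$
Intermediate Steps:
$M{\left(W,A \right)} = -154 + A$ ($M{\left(W,A \right)} = A - 154 = -154 + A$)
$\left(-24346 + 29670\right) \left(2598 + M{\left(-71,2 \right)}\right) = \left(-24346 + 29670\right) \left(2598 + \left(-154 + 2\right)\right) = 5324 \left(2598 - 152\right) = 5324 \cdot 2446 = 13022504$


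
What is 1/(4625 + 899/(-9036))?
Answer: 9036/41790601 ≈ 0.00021622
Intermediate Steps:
1/(4625 + 899/(-9036)) = 1/(4625 + 899*(-1/9036)) = 1/(4625 - 899/9036) = 1/(41790601/9036) = 9036/41790601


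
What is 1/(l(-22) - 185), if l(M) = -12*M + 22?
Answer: 1/101 ≈ 0.0099010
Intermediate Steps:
l(M) = 22 - 12*M
1/(l(-22) - 185) = 1/((22 - 12*(-22)) - 185) = 1/((22 + 264) - 185) = 1/(286 - 185) = 1/101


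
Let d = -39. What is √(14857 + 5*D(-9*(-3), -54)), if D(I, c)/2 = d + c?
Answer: √13927 ≈ 118.01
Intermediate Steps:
D(I, c) = -78 + 2*c (D(I, c) = 2*(-39 + c) = -78 + 2*c)
√(14857 + 5*D(-9*(-3), -54)) = √(14857 + 5*(-78 + 2*(-54))) = √(14857 + 5*(-78 - 108)) = √(14857 + 5*(-186)) = √(14857 - 930) = √13927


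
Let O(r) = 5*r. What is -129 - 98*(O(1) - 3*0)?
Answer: -619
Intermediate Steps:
-129 - 98*(O(1) - 3*0) = -129 - 98*(5*1 - 3*0) = -129 - 98*(5 + 0) = -129 - 98*5 = -129 - 490 = -619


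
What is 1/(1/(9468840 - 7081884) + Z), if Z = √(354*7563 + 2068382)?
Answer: -2386956/27038814328785340223 + 11395117891872*√1186421/27038814328785340223 ≈ 0.00045904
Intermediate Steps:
Z = 2*√1186421 (Z = √(2677302 + 2068382) = √4745684 = 2*√1186421 ≈ 2178.5)
1/(1/(9468840 - 7081884) + Z) = 1/(1/(9468840 - 7081884) + 2*√1186421) = 1/(1/2386956 + 2*√1186421)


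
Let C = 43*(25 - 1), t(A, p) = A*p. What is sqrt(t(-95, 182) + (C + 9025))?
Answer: I*sqrt(7233) ≈ 85.047*I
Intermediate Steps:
C = 1032 (C = 43*24 = 1032)
sqrt(t(-95, 182) + (C + 9025)) = sqrt(-95*182 + (1032 + 9025)) = sqrt(-17290 + 10057) = sqrt(-7233) = I*sqrt(7233)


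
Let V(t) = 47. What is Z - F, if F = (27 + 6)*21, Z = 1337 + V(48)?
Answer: 691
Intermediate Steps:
Z = 1384 (Z = 1337 + 47 = 1384)
F = 693 (F = 33*21 = 693)
Z - F = 1384 - 1*693 = 1384 - 693 = 691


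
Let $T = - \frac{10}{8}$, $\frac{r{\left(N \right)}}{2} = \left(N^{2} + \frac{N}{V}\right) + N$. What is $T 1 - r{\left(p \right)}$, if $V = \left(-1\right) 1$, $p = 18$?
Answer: $- \frac{2597}{4} \approx -649.25$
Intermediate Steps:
$V = -1$
$r{\left(N \right)} = 2 N^{2}$ ($r{\left(N \right)} = 2 \left(\left(N^{2} + \frac{N}{-1}\right) + N\right) = 2 \left(\left(N^{2} - N\right) + N\right) = 2 N^{2}$)
$T = - \frac{5}{4}$ ($T = \left(-10\right) \frac{1}{8} = - \frac{5}{4} \approx -1.25$)
$T 1 - r{\left(p \right)} = \left(- \frac{5}{4}\right) 1 - 2 \cdot 18^{2} = - \frac{5}{4} - 2 \cdot 324 = - \frac{5}{4} - 648 = - \frac{2597}{4}$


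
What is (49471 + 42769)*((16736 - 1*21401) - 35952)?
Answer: -3746512080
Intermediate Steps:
(49471 + 42769)*((16736 - 1*21401) - 35952) = 92240*((16736 - 21401) - 35952) = 92240*(-4665 - 35952) = 92240*(-40617) = -3746512080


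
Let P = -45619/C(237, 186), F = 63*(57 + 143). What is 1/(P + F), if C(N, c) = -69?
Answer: 69/915019 ≈ 7.5408e-5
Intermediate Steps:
F = 12600 (F = 63*200 = 12600)
P = 45619/69 (P = -45619/(-69) = -45619*(-1/69) = 45619/69 ≈ 661.14)
1/(P + F) = 1/(45619/69 + 12600) = 1/(915019/69) = 69/915019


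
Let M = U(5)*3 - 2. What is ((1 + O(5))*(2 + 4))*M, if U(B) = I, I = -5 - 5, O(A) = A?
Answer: -1152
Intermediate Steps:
I = -10
U(B) = -10
M = -32 (M = -10*3 - 2 = -30 - 2 = -32)
((1 + O(5))*(2 + 4))*M = ((1 + 5)*(2 + 4))*(-32) = (6*6)*(-32) = 36*(-32) = -1152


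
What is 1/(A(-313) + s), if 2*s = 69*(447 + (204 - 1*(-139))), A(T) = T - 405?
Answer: 1/26537 ≈ 3.7683e-5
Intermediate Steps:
A(T) = -405 + T
s = 27255 (s = (69*(447 + (204 - 1*(-139))))/2 = (69*(447 + (204 + 139)))/2 = (69*(447 + 343))/2 = (69*790)/2 = (½)*54510 = 27255)
1/(A(-313) + s) = 1/((-405 - 313) + 27255) = 1/(-718 + 27255) = 1/26537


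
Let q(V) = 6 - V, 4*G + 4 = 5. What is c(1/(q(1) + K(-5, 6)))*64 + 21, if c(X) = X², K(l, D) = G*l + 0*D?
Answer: 5749/225 ≈ 25.551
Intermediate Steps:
G = ¼ (G = -1 + (¼)*5 = -1 + 5/4 = ¼ ≈ 0.25000)
K(l, D) = l/4 (K(l, D) = l/4 + 0*D = l/4 + 0 = l/4)
c(1/(q(1) + K(-5, 6)))*64 + 21 = (1/((6 - 1*1) + (¼)*(-5)))²*64 + 21 = (1/((6 - 1) - 5/4))²*64 + 21 = (1/(5 - 5/4))²*64 + 21 = (1/(15/4))²*64 + 21 = (4/15)²*64 + 21 = (16/225)*64 + 21 = 1024/225 + 21 = 5749/225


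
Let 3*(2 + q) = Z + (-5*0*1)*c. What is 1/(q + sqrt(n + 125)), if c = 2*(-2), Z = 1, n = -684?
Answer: -15/5056 - 9*I*sqrt(559)/5056 ≈ -0.0029668 - 0.042086*I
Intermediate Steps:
c = -4
q = -5/3 (q = -2 + (1 + (-5*0*1)*(-4))/3 = -2 + (1 + (0*1)*(-4))/3 = -2 + (1 + 0*(-4))/3 = -2 + (1 + 0)/3 = -2 + (1/3)*1 = -2 + 1/3 = -5/3 ≈ -1.6667)
1/(q + sqrt(n + 125)) = 1/(-5/3 + sqrt(-684 + 125)) = 1/(-5/3 + sqrt(-559)) = 1/(-5/3 + I*sqrt(559))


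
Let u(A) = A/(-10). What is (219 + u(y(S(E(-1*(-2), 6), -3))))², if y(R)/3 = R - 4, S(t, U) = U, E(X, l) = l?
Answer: 4888521/100 ≈ 48885.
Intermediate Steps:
y(R) = -12 + 3*R (y(R) = 3*(R - 4) = 3*(-4 + R) = -12 + 3*R)
u(A) = -A/10 (u(A) = A*(-⅒) = -A/10)
(219 + u(y(S(E(-1*(-2), 6), -3))))² = (219 - (-12 + 3*(-3))/10)² = (219 - (-12 - 9)/10)² = (219 - ⅒*(-21))² = (219 + 21/10)² = (2211/10)² = 4888521/100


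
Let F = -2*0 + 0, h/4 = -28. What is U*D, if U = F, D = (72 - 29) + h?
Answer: 0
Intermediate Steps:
h = -112 (h = 4*(-28) = -112)
F = 0 (F = 0 + 0 = 0)
D = -69 (D = (72 - 29) - 112 = 43 - 112 = -69)
U = 0
U*D = 0*(-69) = 0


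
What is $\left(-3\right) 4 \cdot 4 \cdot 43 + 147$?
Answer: $-1917$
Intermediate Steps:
$\left(-3\right) 4 \cdot 4 \cdot 43 + 147 = \left(-12\right) 4 \cdot 43 + 147 = \left(-48\right) 43 + 147 = -2064 + 147 = -1917$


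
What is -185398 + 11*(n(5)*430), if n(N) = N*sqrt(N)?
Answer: -185398 + 23650*sqrt(5) ≈ -1.3252e+5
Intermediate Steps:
n(N) = N**(3/2)
-185398 + 11*(n(5)*430) = -185398 + 11*(5**(3/2)*430) = -185398 + 11*((5*sqrt(5))*430) = -185398 + 11*(2150*sqrt(5)) = -185398 + 23650*sqrt(5)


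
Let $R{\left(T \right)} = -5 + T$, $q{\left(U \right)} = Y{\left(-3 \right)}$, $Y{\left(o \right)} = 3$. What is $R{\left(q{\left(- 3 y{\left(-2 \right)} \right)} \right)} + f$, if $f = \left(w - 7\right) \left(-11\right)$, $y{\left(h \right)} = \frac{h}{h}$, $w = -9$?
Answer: $174$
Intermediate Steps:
$y{\left(h \right)} = 1$
$q{\left(U \right)} = 3$
$f = 176$ ($f = \left(-9 - 7\right) \left(-11\right) = \left(-16\right) \left(-11\right) = 176$)
$R{\left(q{\left(- 3 y{\left(-2 \right)} \right)} \right)} + f = \left(-5 + 3\right) + 176 = -2 + 176 = 174$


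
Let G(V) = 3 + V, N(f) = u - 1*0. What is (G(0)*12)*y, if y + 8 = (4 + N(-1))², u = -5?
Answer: -252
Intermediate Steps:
N(f) = -5 (N(f) = -5 - 1*0 = -5 + 0 = -5)
y = -7 (y = -8 + (4 - 5)² = -8 + (-1)² = -8 + 1 = -7)
(G(0)*12)*y = ((3 + 0)*12)*(-7) = (3*12)*(-7) = 36*(-7) = -252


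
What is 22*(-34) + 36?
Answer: -712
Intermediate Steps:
22*(-34) + 36 = -748 + 36 = -712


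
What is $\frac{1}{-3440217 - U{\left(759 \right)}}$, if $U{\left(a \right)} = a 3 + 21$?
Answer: $- \frac{1}{3442515} \approx -2.9049 \cdot 10^{-7}$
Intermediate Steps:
$U{\left(a \right)} = 21 + 3 a$ ($U{\left(a \right)} = 3 a + 21 = 21 + 3 a$)
$\frac{1}{-3440217 - U{\left(759 \right)}} = \frac{1}{-3440217 - \left(21 + 3 \cdot 759\right)} = \frac{1}{-3440217 - \left(21 + 2277\right)} = \frac{1}{-3440217 - 2298} = \frac{1}{-3442515} = - \frac{1}{3442515}$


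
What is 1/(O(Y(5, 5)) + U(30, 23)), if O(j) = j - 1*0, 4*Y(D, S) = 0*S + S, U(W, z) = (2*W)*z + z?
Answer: 4/5617 ≈ 0.00071212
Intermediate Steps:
U(W, z) = z + 2*W*z (U(W, z) = 2*W*z + z = z + 2*W*z)
Y(D, S) = S/4 (Y(D, S) = (0*S + S)/4 = (0 + S)/4 = S/4)
O(j) = j (O(j) = j + 0 = j)
1/(O(Y(5, 5)) + U(30, 23)) = 1/((¼)*5 + 23*(1 + 2*30)) = 1/(5/4 + 23*(1 + 60)) = 1/(5/4 + 23*61) = 1/(5/4 + 1403) = 1/(5617/4) = 4/5617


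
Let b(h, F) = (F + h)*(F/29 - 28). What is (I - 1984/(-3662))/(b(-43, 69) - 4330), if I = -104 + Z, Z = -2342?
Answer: 64925693/132644964 ≈ 0.48947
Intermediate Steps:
b(h, F) = (-28 + F/29)*(F + h) (b(h, F) = (F + h)*(F*(1/29) - 28) = (F + h)*(F/29 - 28) = (F + h)*(-28 + F/29) = (-28 + F/29)*(F + h))
I = -2446 (I = -104 - 2342 = -2446)
(I - 1984/(-3662))/(b(-43, 69) - 4330) = (-2446 - 1984/(-3662))/((-28*69 - 28*(-43) + (1/29)*69**2 + (1/29)*69*(-43)) - 4330) = (-2446 - 1984*(-1/3662))/((-1932 + 1204 + (1/29)*4761 - 2967/29) - 4330) = (-2446 + 992/1831)/((-1932 + 1204 + 4761/29 - 2967/29) - 4330) = -4477634/(1831*(-19318/29 - 4330)) = -4477634/(1831*(-144888/29)) = -4477634/1831*(-29/144888) = 64925693/132644964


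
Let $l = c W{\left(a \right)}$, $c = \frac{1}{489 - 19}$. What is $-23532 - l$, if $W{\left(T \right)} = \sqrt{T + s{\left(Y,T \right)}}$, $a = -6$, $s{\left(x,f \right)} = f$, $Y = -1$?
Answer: $-23532 - \frac{i \sqrt{3}}{235} \approx -23532.0 - 0.0073704 i$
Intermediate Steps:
$c = \frac{1}{470} \approx 0.0021277$
$W{\left(T \right)} = \sqrt{2} \sqrt{T}$ ($W{\left(T \right)} = \sqrt{T + T} = \sqrt{2 T} = \sqrt{2} \sqrt{T}$)
$l = \frac{i \sqrt{3}}{235}$ ($l = \frac{\sqrt{2} \sqrt{-6}}{470} = \frac{\sqrt{2} i \sqrt{6}}{470} = \frac{2 i \sqrt{3}}{470} = \frac{i \sqrt{3}}{235} \approx 0.0073704 i$)
$-23532 - l = -23532 - \frac{i \sqrt{3}}{235}$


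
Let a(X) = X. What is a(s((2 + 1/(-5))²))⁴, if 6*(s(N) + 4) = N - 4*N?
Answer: 6234839521/6250000 ≈ 997.57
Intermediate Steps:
s(N) = -4 - N/2 (s(N) = -4 + (N - 4*N)/6 = -4 + (-3*N)/6 = -4 - N/2)
a(s((2 + 1/(-5))²))⁴ = (-4 - (2 + 1/(-5))²/2)⁴ = (-4 - (2 - ⅕)²/2)⁴ = (-4 - (9/5)²/2)⁴ = (-4 - ½*81/25)⁴ = (-4 - 81/50)⁴ = (-281/50)⁴ = 6234839521/6250000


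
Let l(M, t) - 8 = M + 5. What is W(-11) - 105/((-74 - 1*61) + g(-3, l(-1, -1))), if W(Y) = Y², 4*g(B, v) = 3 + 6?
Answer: 21557/177 ≈ 121.79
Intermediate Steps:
l(M, t) = 13 + M (l(M, t) = 8 + (M + 5) = 8 + (5 + M) = 13 + M)
g(B, v) = 9/4 (g(B, v) = (3 + 6)/4 = (¼)*9 = 9/4)
W(-11) - 105/((-74 - 1*61) + g(-3, l(-1, -1))) = (-11)² - 105/((-74 - 1*61) + 9/4) = 121 - 105/((-74 - 61) + 9/4) = 121 - 105/(-135 + 9/4) = 121 - 105/(-531/4) = 121 - 105*(-4/531) = 121 + 140/177 = 21557/177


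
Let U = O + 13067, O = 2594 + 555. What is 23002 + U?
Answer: 39218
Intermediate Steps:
O = 3149
U = 16216 (U = 3149 + 13067 = 16216)
23002 + U = 23002 + 16216 = 39218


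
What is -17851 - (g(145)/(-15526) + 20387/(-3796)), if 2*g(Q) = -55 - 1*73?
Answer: -525881337339/29468348 ≈ -17846.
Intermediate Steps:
g(Q) = -64 (g(Q) = (-55 - 1*73)/2 = (-55 - 73)/2 = (1/2)*(-128) = -64)
-17851 - (g(145)/(-15526) + 20387/(-3796)) = -17851 - (-64/(-15526) + 20387/(-3796)) = -17851 - (-64*(-1/15526) + 20387*(-1/3796)) = -17851 - (32/7763 - 20387/3796) = -17851 - 1*(-158142809/29468348) = -17851 + 158142809/29468348 = -525881337339/29468348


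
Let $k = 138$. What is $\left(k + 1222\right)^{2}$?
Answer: $1849600$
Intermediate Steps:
$\left(k + 1222\right)^{2} = \left(138 + 1222\right)^{2} = 1360^{2} = 1849600$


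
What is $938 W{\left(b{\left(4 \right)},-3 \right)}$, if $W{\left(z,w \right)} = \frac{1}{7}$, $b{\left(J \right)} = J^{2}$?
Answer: $134$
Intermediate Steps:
$W{\left(z,w \right)} = \frac{1}{7}$
$938 W{\left(b{\left(4 \right)},-3 \right)} = 938 \cdot \frac{1}{7} = 134$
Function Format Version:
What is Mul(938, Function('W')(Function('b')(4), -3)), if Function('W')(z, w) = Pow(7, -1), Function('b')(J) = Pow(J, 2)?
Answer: 134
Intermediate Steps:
Function('W')(z, w) = Rational(1, 7)
Mul(938, Function('W')(Function('b')(4), -3)) = Mul(938, Rational(1, 7)) = 134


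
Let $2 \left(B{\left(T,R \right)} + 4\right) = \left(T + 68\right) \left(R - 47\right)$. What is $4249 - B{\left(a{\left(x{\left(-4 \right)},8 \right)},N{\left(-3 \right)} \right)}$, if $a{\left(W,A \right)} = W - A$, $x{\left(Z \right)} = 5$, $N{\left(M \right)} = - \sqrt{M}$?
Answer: $\frac{11561}{2} + \frac{65 i \sqrt{3}}{2} \approx 5780.5 + 56.292 i$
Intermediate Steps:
$B{\left(T,R \right)} = -4 + \frac{\left(-47 + R\right) \left(68 + T\right)}{2}$ ($B{\left(T,R \right)} = -4 + \frac{\left(T + 68\right) \left(R - 47\right)}{2} = -4 + \frac{\left(68 + T\right) \left(-47 + R\right)}{2} = -4 + \frac{\left(-47 + R\right) \left(68 + T\right)}{2}$)
$4249 - B{\left(a{\left(x{\left(-4 \right)},8 \right)},N{\left(-3 \right)} \right)} = 4249 - \left(-1602 + 34 \left(- \sqrt{-3}\right) - \frac{47 \left(5 - 8\right)}{2} + \frac{- \sqrt{-3} \left(5 - 8\right)}{2}\right) = 4249 - \left(-1602 + 34 \left(- i \sqrt{3}\right) - \frac{47 \left(5 - 8\right)}{2} + \frac{- i \sqrt{3} \left(5 - 8\right)}{2}\right) = 4249 - \left(-1602 + 34 \left(- i \sqrt{3}\right) - - \frac{141}{2} + \frac{1}{2} \left(- i \sqrt{3}\right) \left(-3\right)\right) = 4249 - \left(-1602 - 34 i \sqrt{3} + \frac{141}{2} + \frac{3 i \sqrt{3}}{2}\right) = 4249 - \left(- \frac{3063}{2} - \frac{65 i \sqrt{3}}{2}\right) = 4249 + \left(\frac{3063}{2} + \frac{65 i \sqrt{3}}{2}\right) = \frac{11561}{2} + \frac{65 i \sqrt{3}}{2}$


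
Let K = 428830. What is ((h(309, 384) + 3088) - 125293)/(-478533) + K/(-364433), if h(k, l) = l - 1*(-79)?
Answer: -160842504104/174393216789 ≈ -0.92230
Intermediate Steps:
h(k, l) = 79 + l (h(k, l) = l + 79 = 79 + l)
((h(309, 384) + 3088) - 125293)/(-478533) + K/(-364433) = (((79 + 384) + 3088) - 125293)/(-478533) + 428830/(-364433) = ((463 + 3088) - 125293)*(-1/478533) + 428830*(-1/364433) = (3551 - 125293)*(-1/478533) - 428830/364433 = -121742*(-1/478533) - 428830/364433 = 121742/478533 - 428830/364433 = -160842504104/174393216789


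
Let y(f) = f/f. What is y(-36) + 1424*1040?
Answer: 1480961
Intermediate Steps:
y(f) = 1
y(-36) + 1424*1040 = 1 + 1424*1040 = 1 + 1480960 = 1480961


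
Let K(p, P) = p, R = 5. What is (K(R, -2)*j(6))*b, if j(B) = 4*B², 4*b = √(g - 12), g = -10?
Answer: 180*I*√22 ≈ 844.27*I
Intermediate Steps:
b = I*√22/4 (b = √(-10 - 12)/4 = √(-22)/4 = (I*√22)/4 = I*√22/4 ≈ 1.1726*I)
(K(R, -2)*j(6))*b = (5*(4*6²))*(I*√22/4) = (5*(4*36))*(I*√22/4) = (5*144)*(I*√22/4) = 720*(I*√22/4) = 180*I*√22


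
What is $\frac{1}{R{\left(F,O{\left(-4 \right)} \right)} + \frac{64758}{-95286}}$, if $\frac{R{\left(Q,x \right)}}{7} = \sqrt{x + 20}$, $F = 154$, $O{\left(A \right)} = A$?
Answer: $\frac{15881}{433875} \approx 0.036603$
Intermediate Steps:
$R{\left(Q,x \right)} = 7 \sqrt{20 + x}$ ($R{\left(Q,x \right)} = 7 \sqrt{x + 20} = 7 \sqrt{20 + x}$)
$\frac{1}{R{\left(F,O{\left(-4 \right)} \right)} + \frac{64758}{-95286}} = \frac{1}{7 \sqrt{20 - 4} + \frac{64758}{-95286}} = \frac{1}{7 \sqrt{16} + 64758 \left(- \frac{1}{95286}\right)} = \frac{1}{7 \cdot 4 - \frac{10793}{15881}} = \frac{1}{28 - \frac{10793}{15881}} = \frac{1}{\frac{433875}{15881}} = \frac{15881}{433875}$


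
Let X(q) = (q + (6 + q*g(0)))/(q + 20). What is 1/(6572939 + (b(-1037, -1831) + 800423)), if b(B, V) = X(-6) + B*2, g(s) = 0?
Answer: 1/7371288 ≈ 1.3566e-7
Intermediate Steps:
X(q) = (6 + q)/(20 + q) (X(q) = (q + (6 + q*0))/(q + 20) = (q + (6 + 0))/(20 + q) = (q + 6)/(20 + q) = (6 + q)/(20 + q))
b(B, V) = 2*B (b(B, V) = (6 - 6)/(20 - 6) + B*2 = 0/14 + 2*B = (1/14)*0 + 2*B = 0 + 2*B = 2*B)
1/(6572939 + (b(-1037, -1831) + 800423)) = 1/(6572939 + (2*(-1037) + 800423)) = 1/(6572939 + (-2074 + 800423)) = 1/(6572939 + 798349) = 1/7371288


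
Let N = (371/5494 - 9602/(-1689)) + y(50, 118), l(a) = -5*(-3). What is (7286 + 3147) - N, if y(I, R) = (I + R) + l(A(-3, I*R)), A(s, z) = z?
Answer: 95060121493/9279366 ≈ 10244.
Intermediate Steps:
l(a) = 15
y(I, R) = 15 + I + R (y(I, R) = (I + R) + 15 = 15 + I + R)
N = 1751503985/9279366 (N = (371/5494 - 9602/(-1689)) + (15 + 50 + 118) = (371*(1/5494) - 9602*(-1/1689)) + 183 = (371/5494 + 9602/1689) + 183 = 53380007/9279366 + 183 = 1751503985/9279366 ≈ 188.75)
(7286 + 3147) - N = (7286 + 3147) - 1*1751503985/9279366 = 10433 - 1751503985/9279366 = 95060121493/9279366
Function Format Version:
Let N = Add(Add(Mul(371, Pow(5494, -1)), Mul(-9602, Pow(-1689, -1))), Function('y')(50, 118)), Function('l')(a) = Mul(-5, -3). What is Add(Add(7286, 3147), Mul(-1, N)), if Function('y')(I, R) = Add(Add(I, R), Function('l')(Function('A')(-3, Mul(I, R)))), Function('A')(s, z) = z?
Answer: Rational(95060121493, 9279366) ≈ 10244.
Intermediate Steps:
Function('l')(a) = 15
Function('y')(I, R) = Add(15, I, R) (Function('y')(I, R) = Add(Add(I, R), 15) = Add(15, I, R))
N = Rational(1751503985, 9279366) (N = Add(Add(Mul(371, Pow(5494, -1)), Mul(-9602, Pow(-1689, -1))), Add(15, 50, 118)) = Add(Add(Mul(371, Rational(1, 5494)), Mul(-9602, Rational(-1, 1689))), 183) = Add(Add(Rational(371, 5494), Rational(9602, 1689)), 183) = Add(Rational(53380007, 9279366), 183) = Rational(1751503985, 9279366) ≈ 188.75)
Add(Add(7286, 3147), Mul(-1, N)) = Add(Add(7286, 3147), Mul(-1, Rational(1751503985, 9279366))) = Add(10433, Rational(-1751503985, 9279366)) = Rational(95060121493, 9279366)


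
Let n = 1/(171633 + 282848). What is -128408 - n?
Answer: -58358996249/454481 ≈ -1.2841e+5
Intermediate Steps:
n = 1/454481 ≈ 2.2003e-6
-128408 - n = -128408 - 1*1/454481 = -128408 - 1/454481 = -58358996249/454481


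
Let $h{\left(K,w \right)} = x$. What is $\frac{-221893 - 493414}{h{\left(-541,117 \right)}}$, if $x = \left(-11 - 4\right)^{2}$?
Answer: $- \frac{715307}{225} \approx -3179.1$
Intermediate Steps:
$x = 225$ ($x = \left(-15\right)^{2} = 225$)
$h{\left(K,w \right)} = 225$
$\frac{-221893 - 493414}{h{\left(-541,117 \right)}} = \frac{-221893 - 493414}{225} = \left(-715307\right) \frac{1}{225} = - \frac{715307}{225}$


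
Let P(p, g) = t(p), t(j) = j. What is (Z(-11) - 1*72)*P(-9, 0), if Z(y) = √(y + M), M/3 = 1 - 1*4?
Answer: 648 - 18*I*√5 ≈ 648.0 - 40.249*I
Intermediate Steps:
M = -9 (M = 3*(1 - 1*4) = 3*(1 - 4) = 3*(-3) = -9)
Z(y) = √(-9 + y) (Z(y) = √(y - 9) = √(-9 + y))
P(p, g) = p
(Z(-11) - 1*72)*P(-9, 0) = (√(-9 - 11) - 1*72)*(-9) = (√(-20) - 72)*(-9) = (2*I*√5 - 72)*(-9) = (-72 + 2*I*√5)*(-9) = 648 - 18*I*√5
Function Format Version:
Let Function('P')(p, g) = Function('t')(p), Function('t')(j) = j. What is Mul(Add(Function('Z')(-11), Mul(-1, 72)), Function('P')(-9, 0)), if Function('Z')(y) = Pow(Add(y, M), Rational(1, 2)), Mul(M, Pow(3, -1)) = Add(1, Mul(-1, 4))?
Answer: Add(648, Mul(-18, I, Pow(5, Rational(1, 2)))) ≈ Add(648.00, Mul(-40.249, I))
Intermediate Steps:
M = -9 (M = Mul(3, Add(1, Mul(-1, 4))) = Mul(3, Add(1, -4)) = Mul(3, -3) = -9)
Function('Z')(y) = Pow(Add(-9, y), Rational(1, 2)) (Function('Z')(y) = Pow(Add(y, -9), Rational(1, 2)) = Pow(Add(-9, y), Rational(1, 2)))
Function('P')(p, g) = p
Mul(Add(Function('Z')(-11), Mul(-1, 72)), Function('P')(-9, 0)) = Mul(Add(Pow(Add(-9, -11), Rational(1, 2)), Mul(-1, 72)), -9) = Mul(Add(Pow(-20, Rational(1, 2)), -72), -9) = Mul(Add(Mul(2, I, Pow(5, Rational(1, 2))), -72), -9) = Mul(Add(-72, Mul(2, I, Pow(5, Rational(1, 2)))), -9) = Add(648, Mul(-18, I, Pow(5, Rational(1, 2))))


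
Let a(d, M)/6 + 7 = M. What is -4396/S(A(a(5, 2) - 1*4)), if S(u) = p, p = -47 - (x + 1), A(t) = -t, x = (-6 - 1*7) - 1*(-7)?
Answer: 314/3 ≈ 104.67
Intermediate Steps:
x = -6 (x = (-6 - 7) + 7 = -13 + 7 = -6)
a(d, M) = -42 + 6*M
p = -42 (p = -47 - (-6 + 1) = -47 - 1*(-5) = -47 + 5 = -42)
S(u) = -42
-4396/S(A(a(5, 2) - 1*4)) = -4396/(-42) = -4396*(-1/42) = 314/3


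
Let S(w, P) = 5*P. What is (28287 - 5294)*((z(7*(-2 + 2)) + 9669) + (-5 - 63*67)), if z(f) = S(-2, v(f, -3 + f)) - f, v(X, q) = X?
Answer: 125150899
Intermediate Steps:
z(f) = 4*f (z(f) = 5*f - f = 4*f)
(28287 - 5294)*((z(7*(-2 + 2)) + 9669) + (-5 - 63*67)) = (28287 - 5294)*((4*(7*(-2 + 2)) + 9669) + (-5 - 63*67)) = 22993*((4*(7*0) + 9669) + (-5 - 4221)) = 22993*((4*0 + 9669) - 4226) = 22993*((0 + 9669) - 4226) = 22993*(9669 - 4226) = 22993*5443 = 125150899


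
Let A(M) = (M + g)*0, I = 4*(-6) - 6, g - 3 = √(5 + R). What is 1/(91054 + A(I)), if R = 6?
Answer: 1/91054 ≈ 1.0982e-5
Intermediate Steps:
g = 3 + √11 (g = 3 + √(5 + 6) = 3 + √11 ≈ 6.3166)
I = -30 (I = -24 - 6 = -30)
A(M) = 0 (A(M) = (M + (3 + √11))*0 = (3 + M + √11)*0 = 0)
1/(91054 + A(I)) = 1/(91054 + 0) = 1/91054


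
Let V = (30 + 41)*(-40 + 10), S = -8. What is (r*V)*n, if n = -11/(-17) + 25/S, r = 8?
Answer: 717810/17 ≈ 42224.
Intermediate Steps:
V = -2130 (V = 71*(-30) = -2130)
n = -337/136 (n = -11/(-17) + 25/(-8) = -11*(-1/17) + 25*(-1/8) = 11/17 - 25/8 = -337/136 ≈ -2.4779)
(r*V)*n = (8*(-2130))*(-337/136) = -17040*(-337/136) = 717810/17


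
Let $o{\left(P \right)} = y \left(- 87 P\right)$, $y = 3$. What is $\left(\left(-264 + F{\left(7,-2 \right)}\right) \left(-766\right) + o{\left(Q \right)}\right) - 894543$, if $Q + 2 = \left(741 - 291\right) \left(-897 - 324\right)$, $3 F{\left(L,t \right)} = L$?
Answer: $\frac{428138597}{3} \approx 1.4271 \cdot 10^{8}$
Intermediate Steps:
$F{\left(L,t \right)} = \frac{L}{3}$
$Q = -549452$ ($Q = -2 + \left(741 - 291\right) \left(-897 - 324\right) = -2 + 450 \left(-1221\right) = -2 - 549450 = -549452$)
$o{\left(P \right)} = - 261 P$ ($o{\left(P \right)} = 3 \left(- 87 P\right) = - 261 P$)
$\left(\left(-264 + F{\left(7,-2 \right)}\right) \left(-766\right) + o{\left(Q \right)}\right) - 894543 = \left(\left(-264 + \frac{1}{3} \cdot 7\right) \left(-766\right) - -143406972\right) - 894543 = \left(\left(-264 + \frac{7}{3}\right) \left(-766\right) + 143406972\right) - 894543 = \left(\left(- \frac{785}{3}\right) \left(-766\right) + 143406972\right) - 894543 = \left(\frac{601310}{3} + 143406972\right) - 894543 = \frac{430822226}{3} - 894543 = \frac{428138597}{3}$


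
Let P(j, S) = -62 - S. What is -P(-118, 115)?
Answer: 177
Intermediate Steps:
-P(-118, 115) = -(-62 - 1*115) = -(-62 - 115) = -1*(-177) = 177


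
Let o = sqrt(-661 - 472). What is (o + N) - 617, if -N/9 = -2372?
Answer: 20731 + I*sqrt(1133) ≈ 20731.0 + 33.66*I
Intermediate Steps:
N = 21348 (N = -9*(-2372) = 21348)
o = I*sqrt(1133) (o = sqrt(-1133) = I*sqrt(1133) ≈ 33.66*I)
(o + N) - 617 = (I*sqrt(1133) + 21348) - 617 = (21348 + I*sqrt(1133)) - 617 = 20731 + I*sqrt(1133)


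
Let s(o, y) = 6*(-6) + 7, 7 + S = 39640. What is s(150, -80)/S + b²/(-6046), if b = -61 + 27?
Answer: -22995541/119810559 ≈ -0.19193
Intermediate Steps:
S = 39633 (S = -7 + 39640 = 39633)
b = -34
s(o, y) = -29 (s(o, y) = -36 + 7 = -29)
s(150, -80)/S + b²/(-6046) = -29/39633 + (-34)²/(-6046) = -29*1/39633 + 1156*(-1/6046) = -29/39633 - 578/3023 = -22995541/119810559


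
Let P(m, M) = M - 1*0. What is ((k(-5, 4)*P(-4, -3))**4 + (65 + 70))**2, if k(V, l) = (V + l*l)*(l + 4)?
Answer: 23595622484024567601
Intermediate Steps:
P(m, M) = M (P(m, M) = M + 0 = M)
k(V, l) = (4 + l)*(V + l**2) (k(V, l) = (V + l**2)*(4 + l) = (4 + l)*(V + l**2))
((k(-5, 4)*P(-4, -3))**4 + (65 + 70))**2 = (((4**3 + 4*(-5) + 4*4**2 - 5*4)*(-3))**4 + (65 + 70))**2 = (((64 - 20 + 4*16 - 20)*(-3))**4 + 135)**2 = (((64 - 20 + 64 - 20)*(-3))**4 + 135)**2 = ((88*(-3))**4 + 135)**2 = ((-264)**4 + 135)**2 = (4857532416 + 135)**2 = 4857532551**2 = 23595622484024567601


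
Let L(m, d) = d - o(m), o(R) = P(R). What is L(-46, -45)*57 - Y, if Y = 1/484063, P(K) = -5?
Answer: -1103663641/484063 ≈ -2280.0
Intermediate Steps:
o(R) = -5
L(m, d) = 5 + d (L(m, d) = d - 1*(-5) = d + 5 = 5 + d)
Y = 1/484063 ≈ 2.0658e-6
L(-46, -45)*57 - Y = (5 - 45)*57 - 1*1/484063 = -40*57 - 1/484063 = -2280 - 1/484063 = -1103663641/484063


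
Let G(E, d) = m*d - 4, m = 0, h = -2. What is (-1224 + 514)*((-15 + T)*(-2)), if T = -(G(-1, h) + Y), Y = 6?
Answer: -24140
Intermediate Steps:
G(E, d) = -4 (G(E, d) = 0*d - 4 = 0 - 4 = -4)
T = -2 (T = -(-4 + 6) = -1*2 = -2)
(-1224 + 514)*((-15 + T)*(-2)) = (-1224 + 514)*((-15 - 2)*(-2)) = -(-12070)*(-2) = -710*34 = -24140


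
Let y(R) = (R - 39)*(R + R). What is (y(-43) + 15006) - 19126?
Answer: 2932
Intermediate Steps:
y(R) = 2*R*(-39 + R) (y(R) = (-39 + R)*(2*R) = 2*R*(-39 + R))
(y(-43) + 15006) - 19126 = (2*(-43)*(-39 - 43) + 15006) - 19126 = (2*(-43)*(-82) + 15006) - 19126 = (7052 + 15006) - 19126 = 22058 - 19126 = 2932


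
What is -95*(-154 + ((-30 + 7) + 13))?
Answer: 15580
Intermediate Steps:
-95*(-154 + ((-30 + 7) + 13)) = -95*(-154 + (-23 + 13)) = -95*(-154 - 10) = -95*(-164) = 15580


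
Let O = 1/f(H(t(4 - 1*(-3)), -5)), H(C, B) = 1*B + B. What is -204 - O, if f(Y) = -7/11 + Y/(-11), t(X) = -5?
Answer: -623/3 ≈ -207.67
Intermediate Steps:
H(C, B) = 2*B (H(C, B) = B + B = 2*B)
f(Y) = -7/11 - Y/11 (f(Y) = -7*1/11 + Y*(-1/11) = -7/11 - Y/11)
O = 11/3 (O = 1/(-7/11 - 2*(-5)/11) = 1/(-7/11 - 1/11*(-10)) = 1/(-7/11 + 10/11) = 1/(3/11) = 11/3 ≈ 3.6667)
-204 - O = -204 - 1*11/3 = -204 - 11/3 = -623/3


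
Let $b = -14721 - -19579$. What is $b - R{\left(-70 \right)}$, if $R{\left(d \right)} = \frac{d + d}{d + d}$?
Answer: $4857$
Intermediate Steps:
$R{\left(d \right)} = 1$ ($R{\left(d \right)} = \frac{2 d}{2 d} = 2 d \frac{1}{2 d} = 1$)
$b = 4858$ ($b = -14721 + 19579 = 4858$)
$b - R{\left(-70 \right)} = 4858 - 1 = 4857$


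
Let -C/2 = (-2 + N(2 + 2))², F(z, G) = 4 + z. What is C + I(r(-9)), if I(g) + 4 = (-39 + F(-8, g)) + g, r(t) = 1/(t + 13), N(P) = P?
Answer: -219/4 ≈ -54.750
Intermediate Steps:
r(t) = 1/(13 + t)
I(g) = -47 + g (I(g) = -4 + ((-39 + (4 - 8)) + g) = -4 + ((-39 - 4) + g) = -4 + (-43 + g) = -47 + g)
C = -8 (C = -2*(-2 + (2 + 2))² = -2*(-2 + 4)² = -2*2² = -2*4 = -8)
C + I(r(-9)) = -8 + (-47 + 1/(13 - 9)) = -8 + (-47 + 1/4) = -8 + (-47 + ¼) = -8 - 187/4 = -219/4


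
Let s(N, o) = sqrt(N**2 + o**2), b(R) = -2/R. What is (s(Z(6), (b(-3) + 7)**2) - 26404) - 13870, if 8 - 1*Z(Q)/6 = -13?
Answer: -40274 + sqrt(1565797)/9 ≈ -40135.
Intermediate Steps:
Z(Q) = 126 (Z(Q) = 48 - 6*(-13) = 48 + 78 = 126)
(s(Z(6), (b(-3) + 7)**2) - 26404) - 13870 = (sqrt(126**2 + ((-2/(-3) + 7)**2)**2) - 26404) - 13870 = (sqrt(15876 + ((-2*(-1/3) + 7)**2)**2) - 26404) - 13870 = (sqrt(15876 + ((2/3 + 7)**2)**2) - 26404) - 13870 = (sqrt(15876 + ((23/3)**2)**2) - 26404) - 13870 = (sqrt(15876 + (529/9)**2) - 26404) - 13870 = (sqrt(15876 + 279841/81) - 26404) - 13870 = (sqrt(1565797/81) - 26404) - 13870 = (sqrt(1565797)/9 - 26404) - 13870 = (-26404 + sqrt(1565797)/9) - 13870 = -40274 + sqrt(1565797)/9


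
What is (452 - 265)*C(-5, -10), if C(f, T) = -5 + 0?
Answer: -935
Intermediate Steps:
C(f, T) = -5
(452 - 265)*C(-5, -10) = (452 - 265)*(-5) = 187*(-5) = -935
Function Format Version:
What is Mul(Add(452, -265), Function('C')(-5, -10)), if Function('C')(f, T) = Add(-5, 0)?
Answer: -935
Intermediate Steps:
Function('C')(f, T) = -5
Mul(Add(452, -265), Function('C')(-5, -10)) = Mul(Add(452, -265), -5) = Mul(187, -5) = -935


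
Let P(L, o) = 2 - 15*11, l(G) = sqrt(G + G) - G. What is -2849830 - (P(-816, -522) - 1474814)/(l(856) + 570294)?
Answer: -66005999516460331/23161402438 - 210711*sqrt(107)/11580701219 ≈ -2.8498e+6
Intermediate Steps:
l(G) = -G + sqrt(2)*sqrt(G) (l(G) = sqrt(2*G) - G = sqrt(2)*sqrt(G) - G = -G + sqrt(2)*sqrt(G))
P(L, o) = -163 (P(L, o) = 2 - 165 = -163)
-2849830 - (P(-816, -522) - 1474814)/(l(856) + 570294) = -2849830 - (-163 - 1474814)/((-1*856 + sqrt(2)*sqrt(856)) + 570294) = -2849830 - (-1474977)/((-856 + sqrt(2)*(2*sqrt(214))) + 570294) = -2849830 - (-1474977)/((-856 + 4*sqrt(107)) + 570294) = -2849830 - (-1474977)/(569438 + 4*sqrt(107)) = -2849830 + 1474977/(569438 + 4*sqrt(107))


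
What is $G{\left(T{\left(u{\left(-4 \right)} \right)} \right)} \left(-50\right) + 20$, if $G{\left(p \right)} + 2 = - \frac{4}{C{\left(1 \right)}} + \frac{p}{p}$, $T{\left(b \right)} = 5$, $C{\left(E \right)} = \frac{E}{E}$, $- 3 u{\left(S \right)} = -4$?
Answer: $270$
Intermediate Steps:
$u{\left(S \right)} = \frac{4}{3}$ ($u{\left(S \right)} = \left(- \frac{1}{3}\right) \left(-4\right) = \frac{4}{3}$)
$C{\left(E \right)} = 1$
$G{\left(p \right)} = -5$ ($G{\left(p \right)} = -2 + \left(- \frac{4}{1} + \frac{p}{p}\right) = -2 + \left(\left(-4\right) 1 + 1\right) = -2 + \left(-4 + 1\right) = -2 - 3 = -5$)
$G{\left(T{\left(u{\left(-4 \right)} \right)} \right)} \left(-50\right) + 20 = \left(-5\right) \left(-50\right) + 20 = 250 + 20 = 270$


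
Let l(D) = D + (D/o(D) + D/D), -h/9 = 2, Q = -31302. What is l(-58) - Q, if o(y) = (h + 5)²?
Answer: 5280347/169 ≈ 31245.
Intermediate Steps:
h = -18 (h = -9*2 = -18)
o(y) = 169 (o(y) = (-18 + 5)² = (-13)² = 169)
l(D) = 1 + 170*D/169 (l(D) = D + (D/169 + D/D) = D + (D*(1/169) + 1) = D + (D/169 + 1) = D + (1 + D/169) = 1 + 170*D/169)
l(-58) - Q = (1 + (170/169)*(-58)) - 1*(-31302) = (1 - 9860/169) + 31302 = -9691/169 + 31302 = 5280347/169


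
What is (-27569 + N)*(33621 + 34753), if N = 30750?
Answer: 217497694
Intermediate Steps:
(-27569 + N)*(33621 + 34753) = (-27569 + 30750)*(33621 + 34753) = 3181*68374 = 217497694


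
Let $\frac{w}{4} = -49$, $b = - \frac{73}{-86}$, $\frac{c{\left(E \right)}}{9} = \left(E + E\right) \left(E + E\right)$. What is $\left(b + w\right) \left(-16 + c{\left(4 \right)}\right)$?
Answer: $- \frac{4699240}{43} \approx -1.0928 \cdot 10^{5}$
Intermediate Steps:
$c{\left(E \right)} = 36 E^{2}$ ($c{\left(E \right)} = 9 \left(E + E\right) \left(E + E\right) = 9 \cdot 2 E 2 E = 9 \cdot 4 E^{2} = 36 E^{2}$)
$b = \frac{73}{86}$ ($b = \left(-73\right) \left(- \frac{1}{86}\right) = \frac{73}{86} \approx 0.84884$)
$w = -196$ ($w = 4 \left(-49\right) = -196$)
$\left(b + w\right) \left(-16 + c{\left(4 \right)}\right) = \left(\frac{73}{86} - 196\right) \left(-16 + 36 \cdot 4^{2}\right) = - \frac{16783 \left(-16 + 36 \cdot 16\right)}{86} = - \frac{16783 \left(-16 + 576\right)}{86} = \left(- \frac{16783}{86}\right) 560 = - \frac{4699240}{43}$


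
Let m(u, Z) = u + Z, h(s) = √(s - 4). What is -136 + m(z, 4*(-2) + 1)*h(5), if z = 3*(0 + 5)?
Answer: -128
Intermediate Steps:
h(s) = √(-4 + s)
z = 15 (z = 3*5 = 15)
m(u, Z) = Z + u
-136 + m(z, 4*(-2) + 1)*h(5) = -136 + ((4*(-2) + 1) + 15)*√(-4 + 5) = -136 + ((-8 + 1) + 15)*√1 = -136 + (-7 + 15)*1 = -136 + 8*1 = -136 + 8 = -128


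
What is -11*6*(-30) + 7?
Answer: 1987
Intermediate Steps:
-11*6*(-30) + 7 = -66*(-30) + 7 = 1980 + 7 = 1987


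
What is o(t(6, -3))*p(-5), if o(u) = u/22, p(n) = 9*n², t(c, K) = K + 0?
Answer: -675/22 ≈ -30.682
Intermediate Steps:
t(c, K) = K
o(u) = u/22 (o(u) = u*(1/22) = u/22)
o(t(6, -3))*p(-5) = ((1/22)*(-3))*(9*(-5)²) = -27*25/22 = -3/22*225 = -675/22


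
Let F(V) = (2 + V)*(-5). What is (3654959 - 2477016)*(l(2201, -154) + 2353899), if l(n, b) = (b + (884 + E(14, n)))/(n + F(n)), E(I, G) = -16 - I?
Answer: 939965218353773/339 ≈ 2.7728e+12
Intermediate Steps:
F(V) = -10 - 5*V
l(n, b) = (854 + b)/(-10 - 4*n) (l(n, b) = (b + (884 + (-16 - 1*14)))/(n + (-10 - 5*n)) = (b + (884 + (-16 - 14)))/(-10 - 4*n) = (b + (884 - 30))/(-10 - 4*n) = (b + 854)/(-10 - 4*n) = (854 + b)/(-10 - 4*n))
(3654959 - 2477016)*(l(2201, -154) + 2353899) = (3654959 - 2477016)*((-854 - 1*(-154))/(2*(5 + 2*2201)) + 2353899) = 1177943*((-854 + 154)/(2*(5 + 4402)) + 2353899) = 1177943*((½)*(-700)/4407 + 2353899) = 1177943*((½)*(1/4407)*(-700) + 2353899) = 1177943*(-350/4407 + 2353899) = 1177943*(10373632543/4407) = 939965218353773/339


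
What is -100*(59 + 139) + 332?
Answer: -19468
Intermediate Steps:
-100*(59 + 139) + 332 = -100*198 + 332 = -19800 + 332 = -19468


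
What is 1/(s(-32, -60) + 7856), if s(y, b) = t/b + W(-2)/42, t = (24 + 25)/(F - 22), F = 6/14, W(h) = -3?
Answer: 63420/498225391 ≈ 0.00012729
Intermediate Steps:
F = 3/7 (F = 6*(1/14) = 3/7 ≈ 0.42857)
t = -343/151 (t = (24 + 25)/(3/7 - 22) = 49/(-151/7) = 49*(-7/151) = -343/151 ≈ -2.2715)
s(y, b) = -1/14 - 343/(151*b) (s(y, b) = -343/(151*b) - 3/42 = -343/(151*b) - 3*1/42 = -343/(151*b) - 1/14 = -1/14 - 343/(151*b))
1/(s(-32, -60) + 7856) = 1/((1/2114)*(-4802 - 151*(-60))/(-60) + 7856) = 1/((1/2114)*(-1/60)*(-4802 + 9060) + 7856) = 1/((1/2114)*(-1/60)*4258 + 7856) = 1/(-2129/63420 + 7856) = 1/(498225391/63420) = 63420/498225391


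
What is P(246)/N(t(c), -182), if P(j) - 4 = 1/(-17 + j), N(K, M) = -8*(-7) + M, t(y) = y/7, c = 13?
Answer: -131/4122 ≈ -0.031781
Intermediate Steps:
t(y) = y/7 (t(y) = y*(⅐) = y/7)
N(K, M) = 56 + M
P(j) = 4 + 1/(-17 + j)
P(246)/N(t(c), -182) = ((-67 + 4*246)/(-17 + 246))/(56 - 182) = ((-67 + 984)/229)/(-126) = ((1/229)*917)*(-1/126) = (917/229)*(-1/126) = -131/4122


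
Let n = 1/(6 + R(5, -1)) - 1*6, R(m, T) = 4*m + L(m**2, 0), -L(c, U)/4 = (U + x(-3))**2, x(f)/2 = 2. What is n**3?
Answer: -12008989/54872 ≈ -218.85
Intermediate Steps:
x(f) = 4 (x(f) = 2*2 = 4)
L(c, U) = -4*(4 + U)**2 (L(c, U) = -4*(U + 4)**2 = -4*(4 + U)**2)
R(m, T) = -64 + 4*m (R(m, T) = 4*m - 4*(4 + 0)**2 = 4*m - 4*4**2 = 4*m - 4*16 = 4*m - 64 = -64 + 4*m)
n = -229/38 (n = 1/(6 + (-64 + 4*5)) - 1*6 = 1/(6 + (-64 + 20)) - 6 = 1/(6 - 44) - 6 = 1/(-38) - 6 = -1/38 - 6 = -229/38 ≈ -6.0263)
n**3 = (-229/38)**3 = -12008989/54872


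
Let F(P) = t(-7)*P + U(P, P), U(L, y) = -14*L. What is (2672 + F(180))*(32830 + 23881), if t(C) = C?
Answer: -62835788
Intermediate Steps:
F(P) = -21*P (F(P) = -7*P - 14*P = -21*P)
(2672 + F(180))*(32830 + 23881) = (2672 - 21*180)*(32830 + 23881) = (2672 - 3780)*56711 = -1108*56711 = -62835788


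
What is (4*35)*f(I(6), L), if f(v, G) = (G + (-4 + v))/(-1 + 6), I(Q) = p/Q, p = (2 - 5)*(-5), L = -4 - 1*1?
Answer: -182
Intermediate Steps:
L = -5 (L = -4 - 1 = -5)
p = 15 (p = -3*(-5) = 15)
I(Q) = 15/Q
f(v, G) = -4/5 + G/5 + v/5 (f(v, G) = (-4 + G + v)/5 = (-4 + G + v)*(1/5) = -4/5 + G/5 + v/5)
(4*35)*f(I(6), L) = (4*35)*(-4/5 + (1/5)*(-5) + (15/6)/5) = 140*(-4/5 - 1 + (15*(1/6))/5) = 140*(-4/5 - 1 + (1/5)*(5/2)) = 140*(-4/5 - 1 + 1/2) = 140*(-13/10) = -182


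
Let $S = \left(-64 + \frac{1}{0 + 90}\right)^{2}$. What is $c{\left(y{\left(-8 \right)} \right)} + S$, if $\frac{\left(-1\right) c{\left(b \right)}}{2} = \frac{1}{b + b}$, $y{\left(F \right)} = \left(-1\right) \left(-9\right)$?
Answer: $\frac{33165181}{8100} \approx 4094.5$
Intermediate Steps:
$y{\left(F \right)} = 9$
$c{\left(b \right)} = - \frac{1}{b}$ ($c{\left(b \right)} = - \frac{2}{b + b} = - \frac{2}{2 b} = - 2 \frac{1}{2 b} = - \frac{1}{b}$)
$S = \frac{33166081}{8100}$ ($S = \left(-64 + \frac{1}{90}\right)^{2} = \left(- \frac{5759}{90}\right)^{2} = \frac{33166081}{8100} \approx 4094.6$)
$c{\left(y{\left(-8 \right)} \right)} + S = - \frac{1}{9} + \frac{33166081}{8100} = \frac{33165181}{8100}$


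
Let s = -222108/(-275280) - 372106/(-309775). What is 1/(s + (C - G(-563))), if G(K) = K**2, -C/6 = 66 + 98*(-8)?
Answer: -1421247700/444365873182277 ≈ -3.1984e-6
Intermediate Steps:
C = 4308 (C = -6*(66 + 98*(-8)) = -6*(66 - 784) = -6*(-718) = 4308)
s = 2853947423/1421247700 (s = -222108*(-1/275280) - 372106*(-1/309775) = 18509/22940 + 372106/309775 = 2853947423/1421247700 ≈ 2.0081)
1/(s + (C - G(-563))) = 1/(2853947423/1421247700 + (4308 - 1*(-563)**2)) = 1/(2853947423/1421247700 + (4308 - 1*316969)) = 1/(2853947423/1421247700 + (4308 - 316969)) = 1/(2853947423/1421247700 - 312661) = 1/(-444365873182277/1421247700) = -1421247700/444365873182277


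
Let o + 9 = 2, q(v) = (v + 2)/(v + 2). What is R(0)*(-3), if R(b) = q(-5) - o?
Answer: -24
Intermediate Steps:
q(v) = 1 (q(v) = (2 + v)/(2 + v) = 1)
o = -7 (o = -9 + 2 = -7)
R(b) = 8 (R(b) = 1 - 1*(-7) = 1 + 7 = 8)
R(0)*(-3) = 8*(-3) = -24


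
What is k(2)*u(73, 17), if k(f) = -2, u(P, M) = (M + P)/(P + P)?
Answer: -90/73 ≈ -1.2329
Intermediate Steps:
u(P, M) = (M + P)/(2*P) (u(P, M) = (M + P)/((2*P)) = (M + P)*(1/(2*P)) = (M + P)/(2*P))
k(2)*u(73, 17) = -(17 + 73)/73 = -90/73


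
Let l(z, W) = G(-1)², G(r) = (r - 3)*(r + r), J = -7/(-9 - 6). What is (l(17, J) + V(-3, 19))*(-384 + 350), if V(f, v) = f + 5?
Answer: -2244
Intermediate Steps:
V(f, v) = 5 + f
J = 7/15 (J = -7/(-15) = -7*(-1/15) = 7/15 ≈ 0.46667)
G(r) = 2*r*(-3 + r) (G(r) = (-3 + r)*(2*r) = 2*r*(-3 + r))
l(z, W) = 64 (l(z, W) = (2*(-1)*(-3 - 1))² = (2*(-1)*(-4))² = 8² = 64)
(l(17, J) + V(-3, 19))*(-384 + 350) = (64 + (5 - 3))*(-384 + 350) = (64 + 2)*(-34) = 66*(-34) = -2244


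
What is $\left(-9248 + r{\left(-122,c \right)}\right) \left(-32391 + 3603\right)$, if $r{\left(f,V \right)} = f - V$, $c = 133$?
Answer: $273572364$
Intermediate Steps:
$\left(-9248 + r{\left(-122,c \right)}\right) \left(-32391 + 3603\right) = \left(-9248 - 255\right) \left(-32391 + 3603\right) = \left(-9248 - 255\right) \left(-28788\right) = \left(-9503\right) \left(-28788\right) = 273572364$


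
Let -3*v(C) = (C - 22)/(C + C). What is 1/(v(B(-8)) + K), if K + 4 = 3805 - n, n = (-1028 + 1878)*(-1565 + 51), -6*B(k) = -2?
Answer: 6/7744271 ≈ 7.7477e-7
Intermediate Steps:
B(k) = 1/3 (B(k) = -1/6*(-2) = 1/3)
n = -1286900 (n = 850*(-1514) = -1286900)
K = 1290701 (K = -4 + (3805 - 1*(-1286900)) = -4 + (3805 + 1286900) = -4 + 1290705 = 1290701)
v(C) = -(-22 + C)/(6*C) (v(C) = -(C - 22)/(3*(C + C)) = -(-22 + C)/(3*(2*C)) = -(-22 + C)*1/(2*C)/3 = -(-22 + C)/(6*C))
1/(v(B(-8)) + K) = 1/((22 - 1*1/3)/(6*(1/3)) + 1290701) = 1/((1/6)*3*(22 - 1/3) + 1290701) = 1/((1/6)*3*(65/3) + 1290701) = 1/(65/6 + 1290701) = 1/(7744271/6) = 6/7744271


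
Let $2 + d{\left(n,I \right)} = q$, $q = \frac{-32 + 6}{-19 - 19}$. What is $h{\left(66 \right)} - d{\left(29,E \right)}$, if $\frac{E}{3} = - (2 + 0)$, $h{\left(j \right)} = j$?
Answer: $\frac{1279}{19} \approx 67.316$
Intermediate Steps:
$E = -6$ ($E = 3 \left(- (2 + 0)\right) = 3 \left(\left(-1\right) 2\right) = 3 \left(-2\right) = -6$)
$q = \frac{13}{19}$ ($q = - \frac{26}{-38} = \left(-26\right) \left(- \frac{1}{38}\right) = \frac{13}{19} \approx 0.68421$)
$d{\left(n,I \right)} = - \frac{25}{19}$ ($d{\left(n,I \right)} = -2 + \frac{13}{19} = - \frac{25}{19}$)
$h{\left(66 \right)} - d{\left(29,E \right)} = 66 - - \frac{25}{19} = 66 + \frac{25}{19} = \frac{1279}{19}$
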